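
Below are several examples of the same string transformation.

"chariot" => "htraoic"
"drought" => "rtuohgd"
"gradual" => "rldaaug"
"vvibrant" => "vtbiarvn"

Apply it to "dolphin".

In each case the input is transformed by: swap the first and last characters, then swap each adjacent pair of characters (1↔2, 3↔4, ...).
Doing the same to "dolphin": "onplihd".

onplihd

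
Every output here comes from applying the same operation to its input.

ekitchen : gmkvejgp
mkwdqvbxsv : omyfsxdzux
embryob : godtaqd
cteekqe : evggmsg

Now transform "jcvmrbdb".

lexotdfd

What's happening: shift every letter 2 places forward in the alphabet (wrapping around).
"jcvmrbdb" → "lexotdfd".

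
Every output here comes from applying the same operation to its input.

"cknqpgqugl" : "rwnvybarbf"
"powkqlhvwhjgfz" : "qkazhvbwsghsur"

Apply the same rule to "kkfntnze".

The transformation: move the last 2 characters to the front (rotate right by 2), then shift every letter 11 places forward in the alphabet (wrapping around).
Doing the same to "kkfntnze": "kpvvqyey".
(Check on "powkqlhvwhjgfz": → "fzpowkqlhvwhjg" → "qkazhvbwsghsur" ✓)

kpvvqyey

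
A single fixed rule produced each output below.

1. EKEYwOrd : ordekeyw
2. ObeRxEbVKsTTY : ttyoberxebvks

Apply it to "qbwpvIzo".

izoqbwpv

In each case the input is transformed by: move the last 3 characters to the front (rotate right by 3), then convert every letter to lowercase.
Applying both steps to "qbwpvIzo": "Izoqbwpv", then "izoqbwpv".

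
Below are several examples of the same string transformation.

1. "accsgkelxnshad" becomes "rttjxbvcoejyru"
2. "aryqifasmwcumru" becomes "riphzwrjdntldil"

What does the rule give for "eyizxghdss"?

Rule — shift every letter 9 places backward in the alphabet (wrapping around).
Applying that to "eyizxghdss" gives "vpzqoxyujj".

vpzqoxyujj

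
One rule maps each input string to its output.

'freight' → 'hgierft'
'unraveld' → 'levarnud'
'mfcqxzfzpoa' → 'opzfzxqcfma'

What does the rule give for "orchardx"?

Rule — reverse the string, then move the first character to the end.
On "orchardx": the first step gives "xdrahcro", and the second then gives "drahcrox".
(Check on "freight": → "thgierf" → "hgierft" ✓)

drahcrox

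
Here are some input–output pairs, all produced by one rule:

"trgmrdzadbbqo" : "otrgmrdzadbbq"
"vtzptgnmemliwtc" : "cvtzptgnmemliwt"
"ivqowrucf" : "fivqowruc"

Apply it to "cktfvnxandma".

Each output is the input with this applied: move the last character to the front.
So "cktfvnxandma" becomes "acktfvnxandm".

acktfvnxandm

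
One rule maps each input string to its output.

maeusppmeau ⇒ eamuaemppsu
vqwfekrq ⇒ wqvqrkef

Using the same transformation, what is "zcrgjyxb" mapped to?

rczbxyjg

The transformation: reverse the string, then move the last 3 characters to the front (rotate right by 3).
For "zcrgjyxb" the result is "rczbxyjg".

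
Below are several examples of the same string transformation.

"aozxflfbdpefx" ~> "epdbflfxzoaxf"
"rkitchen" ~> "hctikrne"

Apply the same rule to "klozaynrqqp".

Rule — reverse the string, then move the first 2 characters to the end (rotate left by 2).
Working it through for "klozaynrqqp": intermediate "pqqrnyazolk", final "qrnyazolkpq".

qrnyazolkpq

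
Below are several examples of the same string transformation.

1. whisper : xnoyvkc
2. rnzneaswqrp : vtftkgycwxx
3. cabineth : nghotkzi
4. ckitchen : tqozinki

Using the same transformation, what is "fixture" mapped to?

The rule is to swap the first and last characters, then shift every letter 6 places forward in the alphabet (wrapping around).
For "fixture" the result is "kodzaxl".

kodzaxl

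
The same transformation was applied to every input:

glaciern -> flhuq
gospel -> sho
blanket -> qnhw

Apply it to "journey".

uqhb

The transformation: delete the first 3 characters, then shift every letter 3 places forward in the alphabet (wrapping around).
On "journey": the first step gives "rney", and the second then gives "uqhb".
(Check on "gospel": → "pel" → "sho" ✓)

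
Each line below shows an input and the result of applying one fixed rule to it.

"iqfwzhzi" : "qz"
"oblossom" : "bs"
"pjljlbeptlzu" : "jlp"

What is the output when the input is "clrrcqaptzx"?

lcp

Rule — keep one character in every 3, starting at position 2 (positions 2nd, 5th, 8th, ...), then delete the last character.
For "clrrcqaptzx", step one produces "lcpx"; step two turns that into "lcp".
(Check on "iqfwzhzi": → "qzi" → "qz" ✓)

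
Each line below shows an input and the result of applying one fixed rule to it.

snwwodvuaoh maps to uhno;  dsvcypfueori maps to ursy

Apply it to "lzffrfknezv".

The rule is to keep one character in every 3, starting at position 2 (positions 2nd, 5th, 8th, ...), then swap the front and back halves of the string.
On "lzffrfknezv": the first step gives "zrnv", and the second then gives "nvzr".
(Check on "snwwodvuaoh": → "nouh" → "uhno" ✓)

nvzr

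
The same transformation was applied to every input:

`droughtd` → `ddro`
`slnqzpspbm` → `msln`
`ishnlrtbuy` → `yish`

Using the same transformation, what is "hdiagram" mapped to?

mhdi

Rule — move the last character to the front, then keep only the first 4 characters.
On "hdiagram" that produces "mhdi".
(Check on "slnqzpspbm": → "mslnqzpspb" → "msln" ✓)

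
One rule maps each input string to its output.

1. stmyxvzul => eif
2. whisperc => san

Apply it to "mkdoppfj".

Looking at the pairs, the operation is to shift every letter 11 places forward in the alphabet (wrapping around), then keep one character in every 3, starting at position 2 (positions 2nd, 5th, 8th, ...).
On "mkdoppfj": the first step gives "xvozaaqu", and the second then gives "vau".
(Check on "stmyxvzul": → "dexjigkfw" → "eif" ✓)

vau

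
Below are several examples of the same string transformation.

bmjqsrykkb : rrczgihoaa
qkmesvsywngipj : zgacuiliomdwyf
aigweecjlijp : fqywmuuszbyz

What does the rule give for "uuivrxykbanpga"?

The rule is to move the last character to the front, then shift every letter 10 places backward in the alphabet (wrapping around).
Applying both steps to "uuivrxykbanpga": "auuivrxykbanpg", then "qkkylhnoarqdfw".

qkkylhnoarqdfw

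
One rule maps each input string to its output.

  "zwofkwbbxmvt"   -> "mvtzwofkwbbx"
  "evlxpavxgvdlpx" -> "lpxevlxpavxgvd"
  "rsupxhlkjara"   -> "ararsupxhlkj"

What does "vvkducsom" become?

The rule is to move the last 3 characters to the front (rotate right by 3).
On "vvkducsom" that produces "somvvkduc".

somvvkduc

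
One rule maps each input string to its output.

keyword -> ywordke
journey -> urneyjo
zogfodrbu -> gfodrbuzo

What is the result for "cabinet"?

binetca

What's happening: move the first 2 characters to the end (rotate left by 2).
For "cabinet" the result is "binetca".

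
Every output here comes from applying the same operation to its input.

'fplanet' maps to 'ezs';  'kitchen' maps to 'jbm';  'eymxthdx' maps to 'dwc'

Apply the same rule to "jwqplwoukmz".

ionl

In each case the input is transformed by: shift every letter 1 place backward in the alphabet (wrapping around), then keep one character in every 3, starting at position 1 (positions 1st, 4th, 7th, ...).
"jwqplwoukmz" → "ivpokvntjly" → "ionl".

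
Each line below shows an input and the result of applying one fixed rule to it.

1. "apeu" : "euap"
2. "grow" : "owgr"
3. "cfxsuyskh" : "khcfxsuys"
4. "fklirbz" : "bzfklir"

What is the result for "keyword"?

Rule — move the last 2 characters to the front (rotate right by 2).
For "keyword" the result is "rdkeywo".

rdkeywo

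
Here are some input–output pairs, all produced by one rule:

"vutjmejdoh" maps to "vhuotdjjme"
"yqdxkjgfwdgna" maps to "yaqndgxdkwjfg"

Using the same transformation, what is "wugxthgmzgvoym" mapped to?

The rule is to take characters alternately from the front and the back (1st, last, 2nd, 2nd-last, ...).
"wugxthgmzgvoym" → "wmuygoxvtghzgm".

wmuygoxvtghzgm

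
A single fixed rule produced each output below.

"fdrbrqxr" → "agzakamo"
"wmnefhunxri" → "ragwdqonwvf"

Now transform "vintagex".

The transformation: shift every letter 9 places forward in the alphabet (wrapping around), then reverse the string.
"vintagex" → "erwcjpng" → "gnpjcwre".

gnpjcwre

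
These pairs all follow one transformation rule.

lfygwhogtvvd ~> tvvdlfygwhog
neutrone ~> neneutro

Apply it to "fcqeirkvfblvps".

blvpsfcqeirkvf

In each case the input is transformed by: move the first 2 characters to the end (rotate left by 2), then swap the front and back halves of the string.
Applying both steps to "fcqeirkvfblvps": "qeirkvfblvpsfc", then "blvpsfcqeirkvf".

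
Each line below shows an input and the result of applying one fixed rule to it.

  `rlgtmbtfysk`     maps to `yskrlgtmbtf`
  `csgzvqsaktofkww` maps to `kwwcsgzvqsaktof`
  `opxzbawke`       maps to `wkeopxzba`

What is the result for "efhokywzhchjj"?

The pattern: move the last 3 characters to the front (rotate right by 3).
Doing the same to "efhokywzhchjj": "hjjefhokywzhc".

hjjefhokywzhc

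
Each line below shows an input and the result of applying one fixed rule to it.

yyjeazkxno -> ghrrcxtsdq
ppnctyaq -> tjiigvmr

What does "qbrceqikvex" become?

The pattern: shift every letter 7 places backward in the alphabet (wrapping around), then move the last 2 characters to the front (rotate right by 2).
Working it through for "qbrceqikvex": intermediate "jukvxjbdoxq", final "xqjukvxjbdo".

xqjukvxjbdo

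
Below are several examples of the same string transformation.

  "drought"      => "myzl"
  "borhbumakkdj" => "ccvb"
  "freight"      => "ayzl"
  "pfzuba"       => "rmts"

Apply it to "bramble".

Looking at the pairs, the operation is to shift every letter 8 places backward in the alphabet (wrapping around), then keep only the last 4 characters.
Applying both steps to "bramble": "tjsetdw", then "etdw".
(Check on "freight": → "xjwayzl" → "ayzl" ✓)

etdw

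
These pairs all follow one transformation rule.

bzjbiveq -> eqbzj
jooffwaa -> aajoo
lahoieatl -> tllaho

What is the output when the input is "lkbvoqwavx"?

vxlkbvo

Looking at the pairs, the operation is to move the last 2 characters to the front (rotate right by 2), then delete the last 3 characters.
For "lkbvoqwavx" the result is "vxlkbvo".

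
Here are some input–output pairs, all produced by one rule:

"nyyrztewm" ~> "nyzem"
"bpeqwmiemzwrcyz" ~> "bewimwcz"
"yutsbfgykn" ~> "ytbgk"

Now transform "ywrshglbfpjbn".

yrhlfjn

Each output is the input with this applied: keep every other character starting from the first (positions 1st, 3rd, 5th, ...).
For "ywrshglbfpjbn" the result is "yrhlfjn".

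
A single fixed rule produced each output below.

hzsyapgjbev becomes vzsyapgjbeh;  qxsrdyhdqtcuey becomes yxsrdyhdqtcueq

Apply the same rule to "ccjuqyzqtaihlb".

bcjuqyzqtaihlc

The transformation: swap the first and last characters.
"ccjuqyzqtaihlb" → "bcjuqyzqtaihlc".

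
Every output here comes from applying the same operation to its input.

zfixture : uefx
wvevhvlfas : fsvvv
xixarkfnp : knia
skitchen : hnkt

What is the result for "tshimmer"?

In each case the input is transformed by: keep every other character starting from the second (positions 2nd, 4th, 6th, ...), then move the last 2 characters to the front (rotate right by 2).
On "tshimmer": the first step gives "simr", and the second then gives "mrsi".

mrsi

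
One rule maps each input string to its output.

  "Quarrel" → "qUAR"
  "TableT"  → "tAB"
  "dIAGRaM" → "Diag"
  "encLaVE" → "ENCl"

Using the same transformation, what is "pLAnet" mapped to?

Pla

Each output is the input with this applied: delete the last 3 characters, then flip the case of every letter.
For "pLAnet", step one produces "pLA"; step two turns that into "Pla".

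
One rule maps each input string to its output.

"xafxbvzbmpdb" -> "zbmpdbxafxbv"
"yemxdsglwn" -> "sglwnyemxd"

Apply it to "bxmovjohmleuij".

Looking at the pairs, the operation is to swap the front and back halves of the string.
Doing the same to "bxmovjohmleuij": "hmleuijbxmovjo".

hmleuijbxmovjo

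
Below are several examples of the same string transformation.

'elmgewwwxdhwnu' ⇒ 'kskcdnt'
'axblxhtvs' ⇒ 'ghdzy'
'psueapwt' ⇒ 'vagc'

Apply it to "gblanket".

Each output is the input with this applied: shift every letter 6 places forward in the alphabet (wrapping around), then keep every other character starting from the first (positions 1st, 3rd, 5th, ...).
For "gblanket", step one produces "mhrgtqkz"; step two turns that into "mrtk".

mrtk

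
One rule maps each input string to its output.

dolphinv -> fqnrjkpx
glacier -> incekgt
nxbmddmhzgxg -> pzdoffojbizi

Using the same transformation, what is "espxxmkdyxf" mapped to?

gurzzomfazh

The transformation: shift every letter 2 places forward in the alphabet (wrapping around).
For "espxxmkdyxf" the result is "gurzzomfazh".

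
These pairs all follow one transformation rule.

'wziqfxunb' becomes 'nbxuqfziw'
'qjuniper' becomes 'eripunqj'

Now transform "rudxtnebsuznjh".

jhznsuebtndxru

Rule — reverse the string, then swap each adjacent pair of characters (1↔2, 3↔4, ...).
Working it through for "rudxtnebsuznjh": intermediate "hjnzusbentxdur", final "jhznsuebtndxru".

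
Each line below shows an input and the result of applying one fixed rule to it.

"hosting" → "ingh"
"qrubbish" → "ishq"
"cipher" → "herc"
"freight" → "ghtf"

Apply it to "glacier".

ierg

Rule — move the first character to the end, then keep only the last 4 characters.
For "glacier", step one produces "lacierg"; step two turns that into "ierg".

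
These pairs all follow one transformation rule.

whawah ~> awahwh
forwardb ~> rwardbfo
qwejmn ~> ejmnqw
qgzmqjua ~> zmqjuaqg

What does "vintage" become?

The transformation: move the first 2 characters to the end (rotate left by 2).
"vintage" → "ntagevi".

ntagevi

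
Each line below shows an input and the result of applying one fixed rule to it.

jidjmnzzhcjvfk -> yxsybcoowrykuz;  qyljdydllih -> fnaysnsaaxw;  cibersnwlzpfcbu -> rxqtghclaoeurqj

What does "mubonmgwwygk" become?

bjqdcbvllnvz

Rule — shift every letter 11 places backward in the alphabet (wrapping around).
For "mubonmgwwygk" the result is "bjqdcbvllnvz".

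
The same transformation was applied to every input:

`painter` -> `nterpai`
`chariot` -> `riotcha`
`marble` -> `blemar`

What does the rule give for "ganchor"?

chorgan

In each case the input is transformed by: move the first 3 characters to the end (rotate left by 3).
"ganchor" → "chorgan".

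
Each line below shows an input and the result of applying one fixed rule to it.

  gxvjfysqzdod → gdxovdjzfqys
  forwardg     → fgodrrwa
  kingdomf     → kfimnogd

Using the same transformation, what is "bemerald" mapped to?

bdelmaer

The pattern: take characters alternately from the front and the back (1st, last, 2nd, 2nd-last, ...).
Applying that to "bemerald" gives "bdelmaer".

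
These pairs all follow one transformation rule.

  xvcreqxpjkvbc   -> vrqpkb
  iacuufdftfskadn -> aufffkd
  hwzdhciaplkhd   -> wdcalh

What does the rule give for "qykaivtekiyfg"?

Each output is the input with this applied: keep every other character starting from the second (positions 2nd, 4th, 6th, ...).
"qykaivtekiyfg" → "yaveif".

yaveif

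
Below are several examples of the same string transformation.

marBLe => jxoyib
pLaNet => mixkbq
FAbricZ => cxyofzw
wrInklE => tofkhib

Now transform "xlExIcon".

The transformation: shift every letter 3 places backward in the alphabet (wrapping around), then convert every letter to lowercase.
Starting from "xlExIcon": after the first operation, "uiBuFzlk"; after the second, "uibufzlk".

uibufzlk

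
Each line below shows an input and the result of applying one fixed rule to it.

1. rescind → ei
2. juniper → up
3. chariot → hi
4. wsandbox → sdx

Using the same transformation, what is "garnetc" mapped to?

The transformation: keep one character in every 3, starting at position 2 (positions 2nd, 5th, 8th, ...).
"garnetc" → "ae".

ae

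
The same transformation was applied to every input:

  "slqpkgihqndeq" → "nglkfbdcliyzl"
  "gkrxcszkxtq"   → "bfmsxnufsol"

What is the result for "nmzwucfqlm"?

In each case the input is transformed by: shift every letter 5 places backward in the alphabet (wrapping around).
Doing the same to "nmzwucfqlm": "ihurpxalgh".

ihurpxalgh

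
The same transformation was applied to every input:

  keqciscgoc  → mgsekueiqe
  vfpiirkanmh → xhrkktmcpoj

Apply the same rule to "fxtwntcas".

Looking at the pairs, the operation is to shift every letter 2 places forward in the alphabet (wrapping around).
Applying that to "fxtwntcas" gives "hzvypvecu".

hzvypvecu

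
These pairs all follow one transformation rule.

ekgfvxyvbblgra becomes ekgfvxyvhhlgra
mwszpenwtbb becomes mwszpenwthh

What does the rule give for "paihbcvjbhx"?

Looking at the pairs, the operation is to replace every "b" with "h".
For "paihbcvjbhx" the result is "paihhcvjhhx".

paihhcvjhhx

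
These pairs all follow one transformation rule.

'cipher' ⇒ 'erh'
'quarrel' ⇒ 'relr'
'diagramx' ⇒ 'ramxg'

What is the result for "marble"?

leb

The transformation: delete the first 3 characters, then move the first character to the end.
For "marble", step one produces "ble"; step two turns that into "leb".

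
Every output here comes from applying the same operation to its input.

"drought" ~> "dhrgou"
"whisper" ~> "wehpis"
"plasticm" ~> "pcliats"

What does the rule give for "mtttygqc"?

Looking at the pairs, the operation is to delete the last character, then take characters alternately from the front and the back (1st, last, 2nd, 2nd-last, ...).
So "mtttygqc" becomes "mqtgtyt".

mqtgtyt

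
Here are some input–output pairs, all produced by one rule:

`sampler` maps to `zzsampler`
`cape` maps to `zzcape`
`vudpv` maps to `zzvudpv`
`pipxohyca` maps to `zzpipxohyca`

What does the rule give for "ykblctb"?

zzykblctb

Looking at the pairs, the operation is to prepend "zz".
For "ykblctb" the result is "zzykblctb".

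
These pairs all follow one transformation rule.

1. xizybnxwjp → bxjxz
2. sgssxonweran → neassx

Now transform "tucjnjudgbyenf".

The transformation: keep every other character starting from the first (positions 1st, 3rd, 5th, ...), then move the last 3 characters to the front (rotate right by 3).
For "tucjnjudgbyenf", step one produces "tcnugyn"; step two turns that into "gyntcnu".

gyntcnu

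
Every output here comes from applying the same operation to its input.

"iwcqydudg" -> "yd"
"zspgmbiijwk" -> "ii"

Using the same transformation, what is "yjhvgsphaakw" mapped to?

ha

The transformation: move the last 3 characters to the front (rotate right by 3), then keep only the last 2 characters.
Starting from "yjhvgsphaakw": after the first operation, "akwyjhvgspha"; after the second, "ha".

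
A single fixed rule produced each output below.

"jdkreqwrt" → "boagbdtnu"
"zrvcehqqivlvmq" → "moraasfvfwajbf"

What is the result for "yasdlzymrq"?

nvjiwbaikc

The transformation: shift every letter 10 places forward in the alphabet (wrapping around), then move the first 3 characters to the end (rotate left by 3).
"yasdlzymrq" → "ikcnvjiwba" → "nvjiwbaikc".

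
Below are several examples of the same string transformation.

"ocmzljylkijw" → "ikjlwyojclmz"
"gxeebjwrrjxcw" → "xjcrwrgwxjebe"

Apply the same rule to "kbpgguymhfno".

fhnmoykubgpg

What's happening: move the last 3 characters to the front (rotate right by 3), then take characters alternately from the front and the back (1st, last, 2nd, 2nd-last, ...).
Applying that to "kbpgguymhfno" gives "fhnmoykubgpg".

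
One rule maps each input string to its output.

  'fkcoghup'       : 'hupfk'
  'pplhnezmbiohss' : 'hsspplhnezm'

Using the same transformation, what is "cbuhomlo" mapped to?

Each output is the input with this applied: move the last 3 characters to the front (rotate right by 3), then delete the last 3 characters.
So "cbuhomlo" becomes "mlocb".

mlocb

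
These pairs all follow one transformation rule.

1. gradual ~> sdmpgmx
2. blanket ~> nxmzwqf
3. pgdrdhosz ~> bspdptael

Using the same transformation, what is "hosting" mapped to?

The pattern: shift every letter 12 places forward in the alphabet (wrapping around).
Applying that to "hosting" gives "taefuzs".

taefuzs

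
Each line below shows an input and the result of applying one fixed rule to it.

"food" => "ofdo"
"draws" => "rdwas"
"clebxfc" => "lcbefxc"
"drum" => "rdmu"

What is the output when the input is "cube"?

uceb

Rule — swap each adjacent pair of characters (1↔2, 3↔4, ...).
Applying that to "cube" gives "uceb".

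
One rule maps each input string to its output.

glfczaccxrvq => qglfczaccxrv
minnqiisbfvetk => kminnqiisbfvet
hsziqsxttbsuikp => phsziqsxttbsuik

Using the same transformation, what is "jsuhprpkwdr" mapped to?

The transformation: move the last character to the front.
"jsuhprpkwdr" → "rjsuhprpkwd".

rjsuhprpkwd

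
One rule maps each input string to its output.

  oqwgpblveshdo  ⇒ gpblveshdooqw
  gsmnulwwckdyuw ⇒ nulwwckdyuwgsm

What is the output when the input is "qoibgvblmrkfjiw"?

bgvblmrkfjiwqoi

The pattern: move the first 3 characters to the end (rotate left by 3).
For "qoibgvblmrkfjiw" the result is "bgvblmrkfjiwqoi".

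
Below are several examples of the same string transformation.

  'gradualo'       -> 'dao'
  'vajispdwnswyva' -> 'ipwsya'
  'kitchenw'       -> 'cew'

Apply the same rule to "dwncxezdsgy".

cedg

Rule — delete the first 2 characters, then keep every other character starting from the second (positions 2nd, 4th, 6th, ...).
Working it through for "dwncxezdsgy": intermediate "ncxezdsgy", final "cedg".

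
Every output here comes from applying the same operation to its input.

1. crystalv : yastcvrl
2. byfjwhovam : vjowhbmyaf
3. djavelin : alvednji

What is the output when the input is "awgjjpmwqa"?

Each output is the input with this applied: take characters alternately from the front and the back (1st, last, 2nd, 2nd-last, ...), then swap the front and back halves of the string.
Applying both steps to "awgjjpmwqa": "aawqgwjmjp", then "wjmjpaawqg".

wjmjpaawqg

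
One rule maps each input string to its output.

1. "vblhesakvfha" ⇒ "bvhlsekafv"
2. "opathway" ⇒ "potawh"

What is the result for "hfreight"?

Each output is the input with this applied: swap each adjacent pair of characters (1↔2, 3↔4, ...), then delete the last 2 characters.
On "hfreight": the first step gives "fhergith", and the second then gives "fhergi".

fhergi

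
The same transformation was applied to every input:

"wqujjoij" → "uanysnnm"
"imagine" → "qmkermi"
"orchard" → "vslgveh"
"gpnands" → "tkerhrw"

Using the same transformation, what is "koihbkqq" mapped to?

solmofuu

What's happening: shift every letter 4 places forward in the alphabet (wrapping around), then swap each adjacent pair of characters (1↔2, 3↔4, ...).
Starting from "koihbkqq": after the first operation, "osmlfouu"; after the second, "solmofuu".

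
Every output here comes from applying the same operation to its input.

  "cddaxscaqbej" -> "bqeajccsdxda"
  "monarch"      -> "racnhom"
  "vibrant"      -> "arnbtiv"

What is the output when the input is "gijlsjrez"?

rjeszlgji

Each output is the input with this applied: move the last 3 characters to the front (rotate right by 3), then take characters alternately from the front and the back (1st, last, 2nd, 2nd-last, ...).
For "gijlsjrez" the result is "rjeszlgji".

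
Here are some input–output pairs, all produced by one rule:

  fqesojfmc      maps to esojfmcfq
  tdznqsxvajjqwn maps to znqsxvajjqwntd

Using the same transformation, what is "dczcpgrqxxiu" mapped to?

In each case the input is transformed by: move the first 2 characters to the end (rotate left by 2).
Doing the same to "dczcpgrqxxiu": "zcpgrqxxiudc".

zcpgrqxxiudc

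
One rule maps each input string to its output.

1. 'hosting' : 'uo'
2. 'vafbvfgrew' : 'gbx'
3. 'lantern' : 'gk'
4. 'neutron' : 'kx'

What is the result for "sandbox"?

What's happening: keep one character in every 3, starting at position 2 (positions 2nd, 5th, 8th, ...), then shift every letter 6 places forward in the alphabet (wrapping around).
"sandbox" → "ab" → "gh".

gh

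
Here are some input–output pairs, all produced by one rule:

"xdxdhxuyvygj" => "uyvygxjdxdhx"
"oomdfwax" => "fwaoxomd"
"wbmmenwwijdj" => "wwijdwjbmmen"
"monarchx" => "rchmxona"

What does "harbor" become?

bohrar

What's happening: swap the first and last characters, then swap the front and back halves of the string.
Working it through for "harbor": intermediate "rarboh", final "bohrar".
(Check on "xdxdhxuyvygj": → "jdxdhxuyvygx" → "uyvygxjdxdhx" ✓)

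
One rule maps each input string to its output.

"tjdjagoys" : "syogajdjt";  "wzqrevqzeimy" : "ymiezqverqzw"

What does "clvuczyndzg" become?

Rule — reverse the string.
On "clvuczyndzg" that produces "gzdnyzcuvlc".

gzdnyzcuvlc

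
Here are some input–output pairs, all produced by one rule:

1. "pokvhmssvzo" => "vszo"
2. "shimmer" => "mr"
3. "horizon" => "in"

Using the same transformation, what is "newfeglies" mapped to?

fls

What's happening: move the first 2 characters to the end (rotate left by 2), then keep one character in every 3, starting at position 2 (positions 2nd, 5th, 8th, ...).
Working it through for "newfeglies": intermediate "wfegliesne", final "fls".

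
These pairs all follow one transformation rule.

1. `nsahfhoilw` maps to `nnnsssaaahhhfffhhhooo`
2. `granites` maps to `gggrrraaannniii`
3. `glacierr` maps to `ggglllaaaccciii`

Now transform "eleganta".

eeellleeegggaaa

The rule is to delete the last 3 characters, then repeat every character 3 times.
For "eleganta", step one produces "elega"; step two turns that into "eeellleeegggaaa".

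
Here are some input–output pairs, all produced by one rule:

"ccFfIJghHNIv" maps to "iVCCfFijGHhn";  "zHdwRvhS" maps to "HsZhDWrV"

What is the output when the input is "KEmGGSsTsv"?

In each case the input is transformed by: move the last 2 characters to the front (rotate right by 2), then flip the case of every letter.
For "KEmGGSsTsv", step one produces "svKEmGGSsT"; step two turns that into "SVkeMggsSt".

SVkeMggsSt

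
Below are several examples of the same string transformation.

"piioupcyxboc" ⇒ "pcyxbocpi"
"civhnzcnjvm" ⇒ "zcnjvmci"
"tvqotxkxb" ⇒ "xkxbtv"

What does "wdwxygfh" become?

The transformation: move the first 2 characters to the end (rotate left by 2), then delete the first 3 characters.
Working it through for "wdwxygfh": intermediate "wxygfhwd", final "gfhwd".

gfhwd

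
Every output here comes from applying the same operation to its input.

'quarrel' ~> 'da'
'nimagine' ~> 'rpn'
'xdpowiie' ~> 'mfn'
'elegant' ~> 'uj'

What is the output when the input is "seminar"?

Each output is the input with this applied: keep one character in every 3, starting at position 2 (positions 2nd, 5th, 8th, ...), then shift every letter 9 places forward in the alphabet (wrapping around).
Starting from "seminar": after the first operation, "en"; after the second, "nw".
(Check on "quarrel": → "ur" → "da" ✓)

nw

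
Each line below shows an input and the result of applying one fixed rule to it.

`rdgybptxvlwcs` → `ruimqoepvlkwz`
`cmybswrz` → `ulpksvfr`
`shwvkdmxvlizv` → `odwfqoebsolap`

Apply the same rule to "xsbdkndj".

Rule — move the first 3 characters to the end (rotate left by 3), then shift every letter 7 places backward in the alphabet (wrapping around).
On "xsbdkndj": the first step gives "dkndjxsb", and the second then gives "wdgwcqlu".
(Check on "shwvkdmxvlizv": → "vkdmxvlizvshw" → "odwfqoebsolap" ✓)

wdgwcqlu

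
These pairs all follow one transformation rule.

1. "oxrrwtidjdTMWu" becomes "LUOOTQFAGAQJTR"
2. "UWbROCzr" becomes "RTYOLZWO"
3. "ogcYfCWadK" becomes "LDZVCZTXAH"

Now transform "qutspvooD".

The transformation: shift every letter 3 places backward in the alphabet (wrapping around), then convert every letter to uppercase.
Starting from "qutspvooD": after the first operation, "nrqpmsllA"; after the second, "NRQPMSLLA".

NRQPMSLLA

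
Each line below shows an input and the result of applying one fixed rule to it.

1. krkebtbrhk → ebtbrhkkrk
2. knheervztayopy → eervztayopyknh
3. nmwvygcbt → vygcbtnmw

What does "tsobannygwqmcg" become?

The rule is to move the first 3 characters to the end (rotate left by 3).
Applying that to "tsobannygwqmcg" gives "bannygwqmcgtso".

bannygwqmcgtso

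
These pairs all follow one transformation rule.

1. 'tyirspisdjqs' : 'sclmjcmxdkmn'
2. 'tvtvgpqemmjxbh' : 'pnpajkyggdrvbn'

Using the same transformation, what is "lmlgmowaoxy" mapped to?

gfagiquirsf

The rule is to shift every letter 6 places backward in the alphabet (wrapping around), then move the first character to the end.
On "lmlgmowaoxy": the first step gives "fgfagiquirs", and the second then gives "gfagiquirsf".
(Check on "tyirspisdjqs": → "nsclmjcmxdkm" → "sclmjcmxdkmn" ✓)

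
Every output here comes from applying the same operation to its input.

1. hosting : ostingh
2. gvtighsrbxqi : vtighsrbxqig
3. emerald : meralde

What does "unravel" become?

Each output is the input with this applied: move the first character to the end.
"unravel" → "nravelu".

nravelu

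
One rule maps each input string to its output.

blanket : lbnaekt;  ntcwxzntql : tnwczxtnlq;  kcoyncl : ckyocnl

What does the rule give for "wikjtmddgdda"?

Rule — swap each adjacent pair of characters (1↔2, 3↔4, ...).
So "wikjtmddgdda" becomes "iwjkmtdddgad".

iwjkmtdddgad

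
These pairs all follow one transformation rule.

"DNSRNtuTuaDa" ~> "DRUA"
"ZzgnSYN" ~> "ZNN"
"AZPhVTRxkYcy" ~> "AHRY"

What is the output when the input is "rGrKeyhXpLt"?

What's happening: keep one character in every 3, starting at position 1 (positions 1st, 4th, 7th, ...), then convert every letter to uppercase.
Starting from "rGrKeyhXpLt": after the first operation, "rKhL"; after the second, "RKHL".

RKHL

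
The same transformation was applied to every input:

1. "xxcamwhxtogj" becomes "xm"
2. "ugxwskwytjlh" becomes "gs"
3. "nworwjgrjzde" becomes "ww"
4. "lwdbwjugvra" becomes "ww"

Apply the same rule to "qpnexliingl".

What's happening: keep one character in every 3, starting at position 2 (positions 2nd, 5th, 8th, ...), then delete the last 2 characters.
"qpnexliingl" → "pxil" → "px".
(Check on "lwdbwjugvra": → "wwga" → "ww" ✓)

px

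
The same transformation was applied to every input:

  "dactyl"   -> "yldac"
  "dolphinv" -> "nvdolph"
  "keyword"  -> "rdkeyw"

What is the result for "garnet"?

Rule — move the last 2 characters to the front (rotate right by 2), then delete the last character.
For "garnet", step one produces "etgarn"; step two turns that into "etgar".

etgar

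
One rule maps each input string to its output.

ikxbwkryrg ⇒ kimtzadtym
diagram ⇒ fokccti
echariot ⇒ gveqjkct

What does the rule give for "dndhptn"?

Rule — shift every letter 2 places forward in the alphabet (wrapping around), then take characters alternately from the front and the back (1st, last, 2nd, 2nd-last, ...).
For "dndhptn", step one produces "fpfjrvp"; step two turns that into "fppvfrj".

fppvfrj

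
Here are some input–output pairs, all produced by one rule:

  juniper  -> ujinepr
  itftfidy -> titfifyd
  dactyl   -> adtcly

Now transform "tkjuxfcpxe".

What's happening: swap each adjacent pair of characters (1↔2, 3↔4, ...).
"tkjuxfcpxe" → "ktujfxpcex".

ktujfxpcex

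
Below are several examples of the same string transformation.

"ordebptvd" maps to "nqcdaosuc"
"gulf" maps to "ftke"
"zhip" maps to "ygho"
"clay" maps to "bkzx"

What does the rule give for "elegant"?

dkdfzms

The rule is to shift every letter 1 place backward in the alphabet (wrapping around).
So "elegant" becomes "dkdfzms".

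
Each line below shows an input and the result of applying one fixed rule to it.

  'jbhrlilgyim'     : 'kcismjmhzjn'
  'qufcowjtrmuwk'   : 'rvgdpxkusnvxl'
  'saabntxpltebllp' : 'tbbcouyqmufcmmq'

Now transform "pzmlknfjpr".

qanmlogkqs

Each output is the input with this applied: shift every letter 1 place forward in the alphabet (wrapping around).
Applying that to "pzmlknfjpr" gives "qanmlogkqs".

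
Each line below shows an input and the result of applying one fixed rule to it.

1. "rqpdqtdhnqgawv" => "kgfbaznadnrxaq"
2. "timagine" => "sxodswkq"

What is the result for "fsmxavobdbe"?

The pattern: move the last 3 characters to the front (rotate right by 3), then shift every letter 10 places forward in the alphabet (wrapping around).
"fsmxavobdbe" → "dbefsmxavob" → "nlopcwhkfyl".

nlopcwhkfyl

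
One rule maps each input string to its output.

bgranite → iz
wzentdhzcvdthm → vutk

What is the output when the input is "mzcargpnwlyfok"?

The transformation: shift every letter 9 places backward in the alphabet (wrapping around), then keep one character in every 3, starting at position 3 (positions 3rd, 6th, 9th, ...).
On "mzcargpnwlyfok": the first step gives "dqtrixgencpwfb", and the second then gives "txnw".

txnw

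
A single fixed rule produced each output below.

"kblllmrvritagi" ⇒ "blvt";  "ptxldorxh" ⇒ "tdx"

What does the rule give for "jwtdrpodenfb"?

The transformation: move the last character to the front, then keep one character in every 3, starting at position 3 (positions 3rd, 6th, 9th, ...).
"jwtdrpodenfb" → "bjwtdrpodenf" → "wrdf".

wrdf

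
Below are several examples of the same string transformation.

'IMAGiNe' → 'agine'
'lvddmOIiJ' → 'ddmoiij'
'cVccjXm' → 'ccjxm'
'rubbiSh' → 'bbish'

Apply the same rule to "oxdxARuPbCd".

The transformation: delete the first 2 characters, then convert every letter to lowercase.
For "oxdxARuPbCd", step one produces "dxARuPbCd"; step two turns that into "dxarupbcd".
(Check on "rubbiSh": → "bbiSh" → "bbish" ✓)

dxarupbcd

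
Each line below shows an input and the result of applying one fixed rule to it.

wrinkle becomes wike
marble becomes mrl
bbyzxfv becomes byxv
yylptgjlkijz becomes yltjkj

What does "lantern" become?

In each case the input is transformed by: keep every other character starting from the first (positions 1st, 3rd, 5th, ...).
Doing the same to "lantern": "lnen".

lnen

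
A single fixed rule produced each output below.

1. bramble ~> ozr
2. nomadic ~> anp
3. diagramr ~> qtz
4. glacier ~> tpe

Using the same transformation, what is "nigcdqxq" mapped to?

apk

The transformation: keep one character in every 3, starting at position 1 (positions 1st, 4th, 7th, ...), then shift every letter 13 places forward in the alphabet (wrapping around) — i.e. ROT13.
On "nigcdqxq": the first step gives "ncx", and the second then gives "apk".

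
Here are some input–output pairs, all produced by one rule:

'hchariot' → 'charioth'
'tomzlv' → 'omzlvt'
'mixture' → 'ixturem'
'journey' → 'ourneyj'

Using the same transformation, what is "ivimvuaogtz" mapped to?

vimvuaogtzi

The transformation: move the first character to the end.
On "ivimvuaogtz" that produces "vimvuaogtzi".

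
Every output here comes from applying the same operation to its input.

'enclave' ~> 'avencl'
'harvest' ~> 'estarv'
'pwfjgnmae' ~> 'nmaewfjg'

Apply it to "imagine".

inemag

Each output is the input with this applied: delete the first character, then swap the front and back halves of the string.
For "imagine", step one produces "magine"; step two turns that into "inemag".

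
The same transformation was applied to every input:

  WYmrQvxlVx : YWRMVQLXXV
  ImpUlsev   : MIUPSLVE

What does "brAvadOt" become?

RBVADATO

Each output is the input with this applied: swap each adjacent pair of characters (1↔2, 3↔4, ...), then convert every letter to uppercase.
For "brAvadOt", step one produces "rbvAdatO"; step two turns that into "RBVADATO".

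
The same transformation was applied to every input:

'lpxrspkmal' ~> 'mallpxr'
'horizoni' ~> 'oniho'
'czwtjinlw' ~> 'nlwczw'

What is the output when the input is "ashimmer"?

meras

In each case the input is transformed by: move the last 3 characters to the front (rotate right by 3), then delete the last 3 characters.
So "ashimmer" becomes "meras".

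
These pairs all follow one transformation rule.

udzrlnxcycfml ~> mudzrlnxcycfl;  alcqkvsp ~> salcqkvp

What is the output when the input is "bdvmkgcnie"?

ibdvmkgcne

Each output is the input with this applied: move the last character to the front, then swap the first and last characters.
Starting from "bdvmkgcnie": after the first operation, "ebdvmkgcni"; after the second, "ibdvmkgcne".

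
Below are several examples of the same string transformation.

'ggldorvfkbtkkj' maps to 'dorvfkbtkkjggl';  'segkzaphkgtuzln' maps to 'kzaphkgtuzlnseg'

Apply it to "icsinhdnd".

Each output is the input with this applied: move the first 3 characters to the end (rotate left by 3).
For "icsinhdnd" the result is "inhdndics".

inhdndics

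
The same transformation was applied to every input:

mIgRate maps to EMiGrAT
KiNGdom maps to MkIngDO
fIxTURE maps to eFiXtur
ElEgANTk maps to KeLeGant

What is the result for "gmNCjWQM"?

mGMncJwq

In each case the input is transformed by: flip the case of every letter, then move the last character to the front.
Starting from "gmNCjWQM": after the first operation, "GMncJwqm"; after the second, "mGMncJwq".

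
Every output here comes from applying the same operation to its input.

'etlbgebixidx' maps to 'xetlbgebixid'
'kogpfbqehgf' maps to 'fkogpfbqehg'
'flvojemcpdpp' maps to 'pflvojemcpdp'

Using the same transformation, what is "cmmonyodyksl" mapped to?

The pattern: move the last character to the front.
"cmmonyodyksl" → "lcmmonyodyks".

lcmmonyodyks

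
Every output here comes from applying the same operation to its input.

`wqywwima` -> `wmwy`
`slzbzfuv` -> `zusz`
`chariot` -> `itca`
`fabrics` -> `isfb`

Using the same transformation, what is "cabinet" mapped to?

ntcb

What's happening: keep every other character starting from the first (positions 1st, 3rd, 5th, ...), then move the first 2 characters to the end (rotate left by 2).
"cabinet" → "cbnt" → "ntcb".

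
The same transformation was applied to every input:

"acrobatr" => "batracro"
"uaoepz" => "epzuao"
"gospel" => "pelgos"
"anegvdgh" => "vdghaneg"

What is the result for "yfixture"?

tureyfix

The transformation: swap the front and back halves of the string.
On "yfixture" that produces "tureyfix".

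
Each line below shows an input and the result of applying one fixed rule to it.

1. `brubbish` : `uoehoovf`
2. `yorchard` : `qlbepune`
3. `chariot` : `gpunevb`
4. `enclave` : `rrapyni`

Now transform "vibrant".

Each output is the input with this applied: move the last character to the front, then shift every letter 13 places forward in the alphabet (wrapping around) — i.e. ROT13.
On "vibrant": the first step gives "tvibran", and the second then gives "givoena".

givoena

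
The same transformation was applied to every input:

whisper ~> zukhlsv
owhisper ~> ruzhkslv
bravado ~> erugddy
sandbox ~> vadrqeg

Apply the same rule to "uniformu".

xxqpluir

The rule is to take characters alternately from the front and the back (1st, last, 2nd, 2nd-last, ...), then shift every letter 3 places forward in the alphabet (wrapping around).
Applying both steps to "uniformu": "uunmirfo", then "xxqpluir".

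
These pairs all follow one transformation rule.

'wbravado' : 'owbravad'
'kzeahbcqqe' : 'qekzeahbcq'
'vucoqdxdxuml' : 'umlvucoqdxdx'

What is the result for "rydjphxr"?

Looking at the pairs, the operation is to move the first 3 characters to the end (rotate left by 3), then swap the front and back halves of the string.
Starting from "rydjphxr": after the first operation, "jphxrryd"; after the second, "rrydjphx".

rrydjphx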